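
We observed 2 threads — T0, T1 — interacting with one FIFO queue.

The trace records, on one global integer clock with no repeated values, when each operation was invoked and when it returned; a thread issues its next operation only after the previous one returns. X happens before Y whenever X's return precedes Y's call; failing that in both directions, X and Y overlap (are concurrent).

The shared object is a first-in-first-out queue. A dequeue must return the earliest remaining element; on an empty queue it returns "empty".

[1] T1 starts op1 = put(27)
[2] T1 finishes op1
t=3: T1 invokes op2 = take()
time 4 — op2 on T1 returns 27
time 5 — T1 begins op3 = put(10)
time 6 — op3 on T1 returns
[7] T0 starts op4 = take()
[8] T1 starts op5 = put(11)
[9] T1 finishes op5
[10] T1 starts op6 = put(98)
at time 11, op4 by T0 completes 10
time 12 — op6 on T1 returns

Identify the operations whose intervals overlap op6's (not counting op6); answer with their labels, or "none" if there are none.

op4

op6 spans [10,12]; an op avoiding the whole window 10..12 is ordered, any other is concurrent
op1 [1,2]: before
op2 [3,4]: before
op3 [5,6]: before
op4 [7,11]: concurrent
op5 [8,9]: before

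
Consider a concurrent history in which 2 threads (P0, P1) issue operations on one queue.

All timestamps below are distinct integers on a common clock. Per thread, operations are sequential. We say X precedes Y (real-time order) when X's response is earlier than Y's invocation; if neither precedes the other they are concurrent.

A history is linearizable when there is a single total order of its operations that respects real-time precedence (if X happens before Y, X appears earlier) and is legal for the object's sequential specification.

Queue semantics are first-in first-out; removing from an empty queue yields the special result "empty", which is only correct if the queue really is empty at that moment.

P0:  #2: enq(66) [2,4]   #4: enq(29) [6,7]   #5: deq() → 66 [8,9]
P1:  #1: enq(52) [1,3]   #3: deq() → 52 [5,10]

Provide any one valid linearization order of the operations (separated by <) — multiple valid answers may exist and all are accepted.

#1 < #2 < #3 < #4 < #5

step 1: #1 enq(52) — queue <52>
step 2: #2 enq(66) — queue <52,66>
step 3: #3 deq() → 52 — queue <66>
step 4: #4 enq(29) — queue <66,29>
step 5: #5 deq() → 66 — queue <29>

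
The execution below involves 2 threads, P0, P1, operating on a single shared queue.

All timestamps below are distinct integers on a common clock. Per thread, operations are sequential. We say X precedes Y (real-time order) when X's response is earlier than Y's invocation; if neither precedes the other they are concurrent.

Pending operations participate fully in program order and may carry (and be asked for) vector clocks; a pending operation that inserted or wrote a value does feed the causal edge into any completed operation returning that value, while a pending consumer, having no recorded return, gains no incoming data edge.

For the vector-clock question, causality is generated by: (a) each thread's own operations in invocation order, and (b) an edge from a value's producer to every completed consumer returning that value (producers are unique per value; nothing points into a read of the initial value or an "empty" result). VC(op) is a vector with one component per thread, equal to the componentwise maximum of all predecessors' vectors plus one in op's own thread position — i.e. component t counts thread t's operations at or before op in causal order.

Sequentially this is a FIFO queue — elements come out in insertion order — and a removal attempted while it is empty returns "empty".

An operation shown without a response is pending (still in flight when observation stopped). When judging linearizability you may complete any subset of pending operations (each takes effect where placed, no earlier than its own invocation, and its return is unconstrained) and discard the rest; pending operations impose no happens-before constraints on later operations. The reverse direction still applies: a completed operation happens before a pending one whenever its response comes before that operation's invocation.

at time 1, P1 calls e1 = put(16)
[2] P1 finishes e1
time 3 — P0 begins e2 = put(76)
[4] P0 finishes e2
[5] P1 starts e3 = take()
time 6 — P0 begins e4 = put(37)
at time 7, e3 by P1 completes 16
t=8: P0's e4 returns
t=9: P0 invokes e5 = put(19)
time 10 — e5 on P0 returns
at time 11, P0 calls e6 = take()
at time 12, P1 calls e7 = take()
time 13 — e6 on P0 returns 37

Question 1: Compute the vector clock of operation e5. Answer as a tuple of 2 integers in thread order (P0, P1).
e1 (invocation 1): nothing precedes it; P1's component alone gives (0, 1)
e2 (invocation 3): nothing precedes it; P0's component alone gives (1, 0)
from VC(e1)=(0, 1), e3 (invoked 5) maxes components and bumps P1 → (0, 2)
from VC(e2)=(1, 0), e4 (invoked 6) maxes components and bumps P0 → (2, 0)
from VC(e3)=(0, 2), e7 (invoked 12) maxes components and bumps P1 → (0, 3)
from VC(e4)=(2, 0), e5 (invoked 9) maxes components and bumps P0 → (3, 0)
from VC(e4)=(2, 0), VC(e5)=(3, 0), e6 (invoked 11) maxes components and bumps P0 → (4, 0)
target: VC(e5) = (3, 0)

(3, 0)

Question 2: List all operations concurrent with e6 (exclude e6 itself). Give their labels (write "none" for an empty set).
e6 spans [11,13]: anything still running between times 11 and 13 counts as concurrent
e1 [1,2]: before
e2 [3,4]: before
e3 [5,7]: before
e4 [6,8]: before
e5 [9,10]: before
e7 [12,…): concurrent

e7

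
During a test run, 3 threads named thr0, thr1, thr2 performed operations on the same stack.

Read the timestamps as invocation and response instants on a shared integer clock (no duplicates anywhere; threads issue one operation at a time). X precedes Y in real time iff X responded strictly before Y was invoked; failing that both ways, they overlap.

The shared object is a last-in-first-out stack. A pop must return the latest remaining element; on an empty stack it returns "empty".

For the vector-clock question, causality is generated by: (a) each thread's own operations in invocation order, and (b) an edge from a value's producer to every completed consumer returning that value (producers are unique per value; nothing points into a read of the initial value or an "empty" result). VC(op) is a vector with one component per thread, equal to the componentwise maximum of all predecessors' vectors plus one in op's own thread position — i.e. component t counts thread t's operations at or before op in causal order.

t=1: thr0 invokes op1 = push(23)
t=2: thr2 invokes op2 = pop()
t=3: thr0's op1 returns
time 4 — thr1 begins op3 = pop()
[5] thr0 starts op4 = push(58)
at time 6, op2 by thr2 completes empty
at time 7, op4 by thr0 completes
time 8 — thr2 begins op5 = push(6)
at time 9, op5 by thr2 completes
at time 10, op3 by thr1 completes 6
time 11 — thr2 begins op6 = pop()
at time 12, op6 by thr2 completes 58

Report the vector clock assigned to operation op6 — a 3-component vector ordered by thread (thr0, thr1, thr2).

(2, 0, 3)

op2 (invocation 2): nothing precedes it; thr2's component alone gives (0, 0, 1)
op1 (invocation 1): nothing precedes it; thr0's component alone gives (1, 0, 0)
op5, invoked 8, takes VC(op2)=(0, 0, 1) under max, adds 1 for thr2 → (0, 0, 2)
op4, invoked 5, takes VC(op1)=(1, 0, 0) under max, adds 1 for thr0 → (2, 0, 0)
op3, invoked 4, takes VC(op5)=(0, 0, 2) under max, adds 1 for thr1 → (0, 1, 2)
op6, invoked 11, takes VC(op4)=(2, 0, 0), VC(op5)=(0, 0, 2) under max, adds 1 for thr2 → (2, 0, 3)
target: VC(op6) = (2, 0, 3)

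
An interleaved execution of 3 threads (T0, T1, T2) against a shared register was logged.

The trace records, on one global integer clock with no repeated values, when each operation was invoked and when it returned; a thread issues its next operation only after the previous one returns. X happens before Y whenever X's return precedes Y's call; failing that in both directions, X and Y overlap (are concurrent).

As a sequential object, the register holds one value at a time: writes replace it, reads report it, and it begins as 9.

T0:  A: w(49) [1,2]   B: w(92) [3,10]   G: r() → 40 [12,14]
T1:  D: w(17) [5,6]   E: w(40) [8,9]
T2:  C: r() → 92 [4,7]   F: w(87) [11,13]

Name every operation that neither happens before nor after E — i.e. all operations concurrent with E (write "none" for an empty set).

E spans [8,9]: anything still running between times 8 and 9 counts as concurrent
A [1,2]: before
B [3,10]: concurrent
C [4,7]: before
D [5,6]: before
F [11,13]: after
G [12,14]: after

B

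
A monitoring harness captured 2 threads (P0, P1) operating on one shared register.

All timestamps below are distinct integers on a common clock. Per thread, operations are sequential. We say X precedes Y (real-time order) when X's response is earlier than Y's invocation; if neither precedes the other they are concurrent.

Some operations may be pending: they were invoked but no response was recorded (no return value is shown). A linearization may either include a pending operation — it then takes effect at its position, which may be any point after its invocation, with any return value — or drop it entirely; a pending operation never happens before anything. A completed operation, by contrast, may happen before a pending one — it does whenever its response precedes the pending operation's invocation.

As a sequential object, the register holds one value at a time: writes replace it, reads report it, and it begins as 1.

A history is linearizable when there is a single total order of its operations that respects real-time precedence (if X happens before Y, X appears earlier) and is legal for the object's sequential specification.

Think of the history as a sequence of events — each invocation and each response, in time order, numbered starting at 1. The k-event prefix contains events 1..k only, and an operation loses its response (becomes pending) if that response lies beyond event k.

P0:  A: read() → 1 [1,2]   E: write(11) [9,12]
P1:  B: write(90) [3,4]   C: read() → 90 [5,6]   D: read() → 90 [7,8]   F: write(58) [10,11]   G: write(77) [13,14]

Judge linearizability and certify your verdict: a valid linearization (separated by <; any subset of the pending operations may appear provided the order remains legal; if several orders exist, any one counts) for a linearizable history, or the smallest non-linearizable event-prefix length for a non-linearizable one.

after step 1 (A read() → 1): value 1
after step 2 (B write(90)): value 90
after step 3 (C read() → 90): value 90
after step 4 (D read() → 90): value 90
after step 5 (E write(11)): value 11
after step 6 (F write(58)): value 58
after step 7 (G write(77)): value 77

linearizable — witness: A < B < C < D < E < F < G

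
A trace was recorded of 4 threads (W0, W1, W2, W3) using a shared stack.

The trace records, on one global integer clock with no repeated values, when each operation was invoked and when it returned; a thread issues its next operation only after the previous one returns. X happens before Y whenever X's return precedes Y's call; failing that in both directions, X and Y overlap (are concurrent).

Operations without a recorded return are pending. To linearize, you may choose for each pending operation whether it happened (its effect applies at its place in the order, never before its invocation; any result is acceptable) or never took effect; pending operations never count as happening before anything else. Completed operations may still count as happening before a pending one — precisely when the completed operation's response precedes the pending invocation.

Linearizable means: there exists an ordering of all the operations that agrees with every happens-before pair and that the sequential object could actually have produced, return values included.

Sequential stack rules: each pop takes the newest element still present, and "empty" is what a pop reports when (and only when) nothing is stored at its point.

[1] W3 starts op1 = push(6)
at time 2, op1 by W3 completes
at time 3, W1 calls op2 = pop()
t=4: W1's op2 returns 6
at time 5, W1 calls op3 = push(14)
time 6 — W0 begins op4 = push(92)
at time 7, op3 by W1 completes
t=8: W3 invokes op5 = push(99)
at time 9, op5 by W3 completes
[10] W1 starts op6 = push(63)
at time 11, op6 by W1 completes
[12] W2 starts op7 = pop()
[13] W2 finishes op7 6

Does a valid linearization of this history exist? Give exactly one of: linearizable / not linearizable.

through event 12 a valid linearization exists; event 13 (op7 responding at time 13) ends that
exhaustive check: the 6 completed stack ops admit one real-time order; illegal
every completion of the 1 pending operation (op4) was checked; none linearizes
sample order op1, op2, op3, op5, op6, op7 (pending dropped) stalls at step 6 — op7 pop() → 6 has no legal effect

not linearizable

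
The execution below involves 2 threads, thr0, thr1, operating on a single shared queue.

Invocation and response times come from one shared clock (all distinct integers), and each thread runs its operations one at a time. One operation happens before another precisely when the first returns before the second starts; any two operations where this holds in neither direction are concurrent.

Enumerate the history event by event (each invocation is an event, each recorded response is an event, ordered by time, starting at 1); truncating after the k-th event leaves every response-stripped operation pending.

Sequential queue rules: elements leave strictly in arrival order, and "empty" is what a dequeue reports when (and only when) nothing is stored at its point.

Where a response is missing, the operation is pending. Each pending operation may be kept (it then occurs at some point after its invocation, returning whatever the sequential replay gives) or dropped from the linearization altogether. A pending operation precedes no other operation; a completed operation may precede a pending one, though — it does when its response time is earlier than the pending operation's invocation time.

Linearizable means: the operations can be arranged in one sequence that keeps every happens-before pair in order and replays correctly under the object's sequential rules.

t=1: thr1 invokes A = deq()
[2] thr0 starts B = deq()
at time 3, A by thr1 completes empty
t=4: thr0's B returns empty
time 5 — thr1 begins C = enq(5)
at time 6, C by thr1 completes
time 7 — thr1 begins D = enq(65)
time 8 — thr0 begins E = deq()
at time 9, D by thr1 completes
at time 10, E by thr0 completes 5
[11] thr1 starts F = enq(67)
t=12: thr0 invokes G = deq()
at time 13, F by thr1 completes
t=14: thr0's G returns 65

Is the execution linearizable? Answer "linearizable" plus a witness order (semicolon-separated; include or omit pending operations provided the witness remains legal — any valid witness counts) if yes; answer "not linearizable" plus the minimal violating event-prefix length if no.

1. A deq() → empty, leaving queue <>
2. B deq() → empty, leaving queue <>
3. C enq(5), leaving queue <5>
4. D enq(65), leaving queue <5,65>
5. E deq() → 5, leaving queue <65>
6. F enq(67), leaving queue <65,67>
7. G deq() → 65, leaving queue <67>

linearizable — witness: A; B; C; D; E; F; G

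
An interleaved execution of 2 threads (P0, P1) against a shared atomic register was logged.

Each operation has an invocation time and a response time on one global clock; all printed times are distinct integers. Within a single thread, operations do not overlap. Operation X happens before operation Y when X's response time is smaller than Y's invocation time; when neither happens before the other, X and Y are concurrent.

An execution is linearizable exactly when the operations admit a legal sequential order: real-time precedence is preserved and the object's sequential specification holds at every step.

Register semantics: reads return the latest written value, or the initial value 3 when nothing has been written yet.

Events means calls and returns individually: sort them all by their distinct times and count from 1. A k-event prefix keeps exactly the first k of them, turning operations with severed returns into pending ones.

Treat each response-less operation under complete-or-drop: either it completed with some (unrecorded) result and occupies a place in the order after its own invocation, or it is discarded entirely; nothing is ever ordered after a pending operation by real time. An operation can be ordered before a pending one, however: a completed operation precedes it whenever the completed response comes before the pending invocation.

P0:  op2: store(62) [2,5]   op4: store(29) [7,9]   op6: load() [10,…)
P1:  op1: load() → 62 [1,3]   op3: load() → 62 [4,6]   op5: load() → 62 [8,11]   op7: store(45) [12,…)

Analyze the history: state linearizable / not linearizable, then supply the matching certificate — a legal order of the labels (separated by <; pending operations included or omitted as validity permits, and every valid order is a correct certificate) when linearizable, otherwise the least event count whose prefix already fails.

linearizable — witness: op2 < op1 < op3 < op5 < op4

1. op2 store(62), leaving value 62
2. op1 load() → 62, leaving value 62
3. op3 load() → 62, leaving value 62
4. op5 load() → 62, leaving value 62
5. op4 store(29), leaving value 29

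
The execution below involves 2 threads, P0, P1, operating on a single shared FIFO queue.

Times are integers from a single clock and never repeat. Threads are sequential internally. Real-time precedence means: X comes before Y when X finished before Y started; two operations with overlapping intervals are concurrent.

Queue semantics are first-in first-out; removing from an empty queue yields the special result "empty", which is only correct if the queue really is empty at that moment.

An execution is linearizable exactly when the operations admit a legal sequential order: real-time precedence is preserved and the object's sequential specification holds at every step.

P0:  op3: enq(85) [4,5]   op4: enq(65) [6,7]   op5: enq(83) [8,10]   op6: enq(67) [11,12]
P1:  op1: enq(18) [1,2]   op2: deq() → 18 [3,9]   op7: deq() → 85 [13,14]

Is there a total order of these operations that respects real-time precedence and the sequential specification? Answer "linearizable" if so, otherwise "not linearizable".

linearizable

witness order: op1, op2, op3, op4, op5, op6, op7
1. op1 enq(18), leaving queue <18>
2. op2 deq() → 18, leaving queue <>
3. op3 enq(85), leaving queue <85>
4. op4 enq(65), leaving queue <85,65>
5. op5 enq(83), leaving queue <85,65,83>
6. op6 enq(67), leaving queue <85,65,83,67>
7. op7 deq() → 85, leaving queue <65,83,67>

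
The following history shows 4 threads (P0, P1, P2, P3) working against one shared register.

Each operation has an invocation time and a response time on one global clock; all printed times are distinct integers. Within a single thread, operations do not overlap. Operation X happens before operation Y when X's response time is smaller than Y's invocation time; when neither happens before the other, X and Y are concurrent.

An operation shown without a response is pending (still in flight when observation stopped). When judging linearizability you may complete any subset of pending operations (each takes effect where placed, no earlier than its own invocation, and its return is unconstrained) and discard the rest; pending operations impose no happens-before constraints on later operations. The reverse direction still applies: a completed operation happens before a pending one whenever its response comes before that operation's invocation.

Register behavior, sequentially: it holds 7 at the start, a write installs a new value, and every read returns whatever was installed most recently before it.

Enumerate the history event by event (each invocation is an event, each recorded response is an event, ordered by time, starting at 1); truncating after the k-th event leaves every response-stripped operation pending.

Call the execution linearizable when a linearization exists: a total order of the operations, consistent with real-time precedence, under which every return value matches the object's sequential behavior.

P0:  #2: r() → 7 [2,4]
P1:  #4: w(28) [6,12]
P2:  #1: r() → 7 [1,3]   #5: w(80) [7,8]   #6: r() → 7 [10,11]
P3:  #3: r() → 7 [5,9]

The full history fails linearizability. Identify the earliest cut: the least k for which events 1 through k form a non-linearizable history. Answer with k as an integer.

events 1..10 are linearizable, e.g. via #1, #2, #3, #4, #5:
after step 1 (#1 r() → 7): value 7
after step 2 (#2 r() → 7): value 7
after step 3 (#3 r() → 7): value 7
after step 4 (#4 w(28) (pending, included)): value 28
after step 5 (#5 w(80)): value 80
with event 11 included (#6 responding at time 11), all real-time-consistent orders fail
no escape via the 1 pending operation (#4): every completion choice fails
one such order, #1, #2, #3, #5, #6 (pending dropped), breaks at step 5 where #6 r() → 7 is illegal
one such order, #1, #2, #5, #3, #6 (pending dropped), breaks at step 4 where #3 r() → 7 is illegal

11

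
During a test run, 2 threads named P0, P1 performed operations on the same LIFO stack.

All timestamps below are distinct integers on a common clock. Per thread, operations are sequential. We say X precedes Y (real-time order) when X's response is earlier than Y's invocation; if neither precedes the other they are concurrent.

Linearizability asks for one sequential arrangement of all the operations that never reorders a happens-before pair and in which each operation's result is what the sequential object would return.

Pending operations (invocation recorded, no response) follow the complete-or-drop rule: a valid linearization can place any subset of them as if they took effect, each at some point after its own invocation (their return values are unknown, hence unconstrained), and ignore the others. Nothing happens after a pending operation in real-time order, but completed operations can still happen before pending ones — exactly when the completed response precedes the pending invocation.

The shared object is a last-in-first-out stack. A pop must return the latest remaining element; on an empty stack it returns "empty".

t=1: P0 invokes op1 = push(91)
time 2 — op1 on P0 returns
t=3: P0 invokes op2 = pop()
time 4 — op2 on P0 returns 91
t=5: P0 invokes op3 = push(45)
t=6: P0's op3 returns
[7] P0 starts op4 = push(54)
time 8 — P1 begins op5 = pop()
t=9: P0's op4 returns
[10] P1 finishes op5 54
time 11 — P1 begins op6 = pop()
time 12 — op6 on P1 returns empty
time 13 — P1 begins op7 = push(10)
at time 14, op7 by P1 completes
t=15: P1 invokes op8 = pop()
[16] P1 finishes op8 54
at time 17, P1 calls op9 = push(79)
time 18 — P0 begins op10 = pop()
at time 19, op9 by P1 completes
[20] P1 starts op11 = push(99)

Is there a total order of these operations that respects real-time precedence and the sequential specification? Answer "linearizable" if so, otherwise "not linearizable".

through event 11 a valid linearization exists; event 12 (op6 responding at time 12) ends that
checked exhaustively: 2 real-time-consistent orders of 6 completed operations, zero legal LIFO stack replays
sample order op1, op2, op3, op4, op5, op6 stalls at step 6 — op6 pop() → empty has no legal effect
sample order op1, op2, op3, op5, op4, op6 stalls at step 4 — op5 pop() → 54 has no legal effect

not linearizable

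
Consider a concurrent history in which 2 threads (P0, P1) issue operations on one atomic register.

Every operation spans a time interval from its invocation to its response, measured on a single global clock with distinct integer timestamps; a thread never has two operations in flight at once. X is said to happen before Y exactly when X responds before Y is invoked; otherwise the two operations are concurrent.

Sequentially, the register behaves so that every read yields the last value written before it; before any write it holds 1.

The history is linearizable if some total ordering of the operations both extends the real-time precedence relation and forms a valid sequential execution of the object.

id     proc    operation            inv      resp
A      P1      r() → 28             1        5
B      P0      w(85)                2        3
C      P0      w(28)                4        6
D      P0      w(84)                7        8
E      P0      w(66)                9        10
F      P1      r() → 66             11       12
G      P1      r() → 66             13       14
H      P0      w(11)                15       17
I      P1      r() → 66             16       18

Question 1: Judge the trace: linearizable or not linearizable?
linearizable

one valid linearization: B, C, A, D, E, F, G, I, H
1. B w(85), leaving value 85
2. C w(28), leaving value 28
3. A r() → 28, leaving value 28
4. D w(84), leaving value 84
5. E w(66), leaving value 66
6. F r() → 66, leaving value 66
7. G r() → 66, leaving value 66
8. I r() → 66, leaving value 66
9. H w(11), leaving value 11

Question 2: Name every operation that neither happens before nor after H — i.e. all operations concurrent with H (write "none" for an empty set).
Answer: I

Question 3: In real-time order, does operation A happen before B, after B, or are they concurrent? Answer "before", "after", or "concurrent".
Answer: concurrent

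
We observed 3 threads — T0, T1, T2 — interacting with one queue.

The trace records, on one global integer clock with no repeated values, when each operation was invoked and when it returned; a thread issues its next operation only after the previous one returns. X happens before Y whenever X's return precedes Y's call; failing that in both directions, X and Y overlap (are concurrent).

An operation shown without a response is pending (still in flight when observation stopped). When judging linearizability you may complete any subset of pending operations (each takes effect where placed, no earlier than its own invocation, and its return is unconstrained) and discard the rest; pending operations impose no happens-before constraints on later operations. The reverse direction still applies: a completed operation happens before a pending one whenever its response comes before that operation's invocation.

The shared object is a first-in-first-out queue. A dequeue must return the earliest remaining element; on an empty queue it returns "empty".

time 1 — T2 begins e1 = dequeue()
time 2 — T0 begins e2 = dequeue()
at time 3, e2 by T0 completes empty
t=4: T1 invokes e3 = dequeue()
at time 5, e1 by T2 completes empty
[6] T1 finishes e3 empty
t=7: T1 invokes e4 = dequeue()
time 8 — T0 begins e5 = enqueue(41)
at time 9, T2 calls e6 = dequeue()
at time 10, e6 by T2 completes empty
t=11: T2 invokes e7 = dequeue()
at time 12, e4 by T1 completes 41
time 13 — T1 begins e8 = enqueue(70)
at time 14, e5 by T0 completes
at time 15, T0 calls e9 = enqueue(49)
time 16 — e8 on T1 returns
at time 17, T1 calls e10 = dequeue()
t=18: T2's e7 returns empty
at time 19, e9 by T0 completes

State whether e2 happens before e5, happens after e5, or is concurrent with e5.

e2 spans [2,3], e5 spans [8,14]
resp(e2)=3 < inv(e5)=8

before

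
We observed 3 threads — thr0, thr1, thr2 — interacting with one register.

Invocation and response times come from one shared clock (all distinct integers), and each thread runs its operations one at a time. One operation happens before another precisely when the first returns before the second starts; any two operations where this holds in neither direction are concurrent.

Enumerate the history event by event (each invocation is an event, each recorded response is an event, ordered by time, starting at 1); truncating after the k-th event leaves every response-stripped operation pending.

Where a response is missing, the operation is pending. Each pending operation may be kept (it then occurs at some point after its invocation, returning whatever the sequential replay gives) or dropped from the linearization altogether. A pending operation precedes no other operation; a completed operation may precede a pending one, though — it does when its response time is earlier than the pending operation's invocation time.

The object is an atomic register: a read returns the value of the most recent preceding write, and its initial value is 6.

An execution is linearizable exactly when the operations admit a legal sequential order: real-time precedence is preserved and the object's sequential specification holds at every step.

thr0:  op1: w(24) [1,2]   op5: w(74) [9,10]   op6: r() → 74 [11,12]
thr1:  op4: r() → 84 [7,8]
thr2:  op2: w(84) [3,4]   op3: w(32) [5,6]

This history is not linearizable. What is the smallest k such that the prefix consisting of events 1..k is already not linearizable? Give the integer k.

events 1..7 are linearizable, e.g. via op1, op2, op3:
1. op1 w(24), leaving value 24
2. op2 w(84), leaving value 84
3. op3 w(32), leaving value 32
with event 8 included (op4 responding at time 8), all real-time-consistent orders fail
e.g. op1, op2, op3, op4: illegal at step 4, since op4 r() → 84 cannot apply there

8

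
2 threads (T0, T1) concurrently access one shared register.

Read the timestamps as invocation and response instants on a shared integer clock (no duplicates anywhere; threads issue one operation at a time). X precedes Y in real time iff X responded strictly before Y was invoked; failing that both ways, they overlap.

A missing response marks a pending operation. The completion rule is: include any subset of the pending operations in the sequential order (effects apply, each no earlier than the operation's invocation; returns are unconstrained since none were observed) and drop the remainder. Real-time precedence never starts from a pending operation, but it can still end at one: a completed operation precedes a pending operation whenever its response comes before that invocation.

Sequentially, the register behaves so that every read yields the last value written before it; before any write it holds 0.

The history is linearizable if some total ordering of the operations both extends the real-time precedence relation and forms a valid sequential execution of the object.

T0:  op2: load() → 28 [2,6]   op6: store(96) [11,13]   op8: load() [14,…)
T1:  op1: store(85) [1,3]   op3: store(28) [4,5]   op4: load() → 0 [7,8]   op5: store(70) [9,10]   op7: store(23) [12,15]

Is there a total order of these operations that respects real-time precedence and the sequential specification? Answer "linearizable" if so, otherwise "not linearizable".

the violation lands at event 8, op4's response at time 8: events 1..7 linearize, events 1..8 do not
no legal order exists: 3 real-time-consistent candidates over 4 completed register operations, all rejected
for example op1, op2, op3, op4 fails at step 2: op2 load() → 28 is not legal there
for example op1, op3, op2, op4 fails at step 4: op4 load() → 0 is not legal there

not linearizable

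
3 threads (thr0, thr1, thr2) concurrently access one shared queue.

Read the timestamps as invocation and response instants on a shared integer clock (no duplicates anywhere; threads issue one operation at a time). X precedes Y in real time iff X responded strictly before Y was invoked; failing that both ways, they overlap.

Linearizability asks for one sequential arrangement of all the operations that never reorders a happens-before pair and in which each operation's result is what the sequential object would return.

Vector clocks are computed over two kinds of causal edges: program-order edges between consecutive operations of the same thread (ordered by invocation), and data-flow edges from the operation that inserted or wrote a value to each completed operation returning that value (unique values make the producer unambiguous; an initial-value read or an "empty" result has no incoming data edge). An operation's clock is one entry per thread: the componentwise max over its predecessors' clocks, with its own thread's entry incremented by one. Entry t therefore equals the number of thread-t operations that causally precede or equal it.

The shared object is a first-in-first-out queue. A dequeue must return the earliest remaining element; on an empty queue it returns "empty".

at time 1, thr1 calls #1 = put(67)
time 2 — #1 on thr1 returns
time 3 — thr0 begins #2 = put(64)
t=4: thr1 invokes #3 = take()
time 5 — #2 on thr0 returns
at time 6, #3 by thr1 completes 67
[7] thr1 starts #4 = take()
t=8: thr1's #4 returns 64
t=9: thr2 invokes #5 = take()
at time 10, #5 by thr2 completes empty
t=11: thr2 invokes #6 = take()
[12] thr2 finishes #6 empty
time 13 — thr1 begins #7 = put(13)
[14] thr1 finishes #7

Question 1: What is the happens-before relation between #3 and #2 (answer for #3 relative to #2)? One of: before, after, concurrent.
concurrent

#3 spans [4,6], #2 spans [3,5]
the intervals overlap in both directions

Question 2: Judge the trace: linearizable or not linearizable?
linearizable

a witness: #1, #2, #3, #4, #5, #6, #7
after step 1 (#1 put(67)): queue <67>
after step 2 (#2 put(64)): queue <67,64>
after step 3 (#3 take() → 67): queue <64>
after step 4 (#4 take() → 64): queue <>
after step 5 (#5 take() → empty): queue <>
after step 6 (#6 take() → empty): queue <>
after step 7 (#7 put(13)): queue <13>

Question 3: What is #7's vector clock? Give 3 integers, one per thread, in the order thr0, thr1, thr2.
(1, 4, 0)

VC(#5, invoked at 9): no causal predecessors; +1 on thr2 → (0, 0, 1)
VC(#1, invoked at 1): no causal predecessors; +1 on thr1 → (0, 1, 0)
VC(#2, invoked at 3): no causal predecessors; +1 on thr0 → (1, 0, 0)
#6 (invocation 11): componentwise max over VC(#5)=(0, 0, 1), +1 at thr2, giving (0, 0, 2)
#3 (invocation 4): componentwise max over VC(#1)=(0, 1, 0), +1 at thr1, giving (0, 2, 0)
#4 (invocation 7): componentwise max over VC(#2)=(1, 0, 0), VC(#3)=(0, 2, 0), +1 at thr1, giving (1, 3, 0)
#7 (invocation 13): componentwise max over VC(#4)=(1, 3, 0), +1 at thr1, giving (1, 4, 0)
target: VC(#7) = (1, 4, 0)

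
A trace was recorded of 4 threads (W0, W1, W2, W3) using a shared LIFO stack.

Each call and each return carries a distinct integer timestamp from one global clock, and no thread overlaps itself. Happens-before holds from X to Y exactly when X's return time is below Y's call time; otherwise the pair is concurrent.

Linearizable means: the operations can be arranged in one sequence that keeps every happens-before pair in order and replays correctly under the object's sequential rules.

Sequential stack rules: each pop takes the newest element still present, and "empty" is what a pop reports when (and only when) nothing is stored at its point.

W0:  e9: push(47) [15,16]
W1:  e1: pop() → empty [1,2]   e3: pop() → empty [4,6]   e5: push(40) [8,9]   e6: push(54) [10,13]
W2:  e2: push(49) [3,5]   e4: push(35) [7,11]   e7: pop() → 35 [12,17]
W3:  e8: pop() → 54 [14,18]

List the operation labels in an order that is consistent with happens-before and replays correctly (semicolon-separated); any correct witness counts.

step 1: e1 pop() → empty — stack <>
step 2: e3 pop() → empty — stack <>
step 3: e2 push(49) — stack <49>
step 4: e5 push(40) — stack <49,40>
step 5: e4 push(35) — stack <49,40,35>
step 6: e6 push(54) — stack <49,40,35,54>
step 7: e8 pop() → 54 — stack <49,40,35>
step 8: e7 pop() → 35 — stack <49,40>
step 9: e9 push(47) — stack <49,40,47>

e1; e3; e2; e5; e4; e6; e8; e7; e9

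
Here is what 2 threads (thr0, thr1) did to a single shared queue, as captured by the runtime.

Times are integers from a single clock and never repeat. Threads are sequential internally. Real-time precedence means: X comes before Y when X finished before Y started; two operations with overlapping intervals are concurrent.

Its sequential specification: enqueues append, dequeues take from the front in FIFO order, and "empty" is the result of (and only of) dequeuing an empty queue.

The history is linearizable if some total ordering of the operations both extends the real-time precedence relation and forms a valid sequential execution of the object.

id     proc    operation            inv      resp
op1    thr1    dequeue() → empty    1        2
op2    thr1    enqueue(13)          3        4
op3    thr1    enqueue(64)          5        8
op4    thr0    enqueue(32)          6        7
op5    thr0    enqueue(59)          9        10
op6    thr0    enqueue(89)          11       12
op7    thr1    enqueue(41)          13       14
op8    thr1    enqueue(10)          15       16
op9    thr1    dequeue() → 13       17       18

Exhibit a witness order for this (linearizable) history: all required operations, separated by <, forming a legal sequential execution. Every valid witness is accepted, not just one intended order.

op1 < op2 < op3 < op4 < op5 < op6 < op7 < op8 < op9

after step 1 (op1 dequeue() → empty): queue <>
after step 2 (op2 enqueue(13)): queue <13>
after step 3 (op3 enqueue(64)): queue <13,64>
after step 4 (op4 enqueue(32)): queue <13,64,32>
after step 5 (op5 enqueue(59)): queue <13,64,32,59>
after step 6 (op6 enqueue(89)): queue <13,64,32,59,89>
after step 7 (op7 enqueue(41)): queue <13,64,32,59,89,41>
after step 8 (op8 enqueue(10)): queue <13,64,32,59,89,41,10>
after step 9 (op9 dequeue() → 13): queue <64,32,59,89,41,10>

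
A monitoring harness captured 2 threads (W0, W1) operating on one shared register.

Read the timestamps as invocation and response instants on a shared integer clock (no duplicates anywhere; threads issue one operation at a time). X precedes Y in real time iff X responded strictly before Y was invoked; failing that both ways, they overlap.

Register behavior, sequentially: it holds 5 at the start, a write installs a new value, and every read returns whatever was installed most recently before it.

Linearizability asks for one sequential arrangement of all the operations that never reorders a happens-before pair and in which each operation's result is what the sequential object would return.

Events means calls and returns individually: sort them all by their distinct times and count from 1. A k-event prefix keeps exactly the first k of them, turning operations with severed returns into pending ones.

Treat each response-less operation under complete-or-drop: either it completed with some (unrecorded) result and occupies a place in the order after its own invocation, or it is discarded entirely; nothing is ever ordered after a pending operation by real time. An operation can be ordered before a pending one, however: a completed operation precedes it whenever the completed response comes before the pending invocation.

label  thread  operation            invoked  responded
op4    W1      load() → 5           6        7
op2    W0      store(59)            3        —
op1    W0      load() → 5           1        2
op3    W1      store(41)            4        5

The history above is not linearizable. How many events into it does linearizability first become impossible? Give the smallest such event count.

7

events 1..6 are still linearizable — one witness is op1, op2, op3:
step 1: op1 load() → 5 — value 5
step 2: op2 store(59) (pending, included) — value 59
step 3: op3 store(41) — value 41
with event 7 included (op4 responding at time 7), all real-time-consistent orders fail
include/drop combinations of the 1 pending operation (op2) were all tried; none helps
one such order, op1, op3, op4 (pending dropped), breaks at step 3 where op4 load() → 5 is illegal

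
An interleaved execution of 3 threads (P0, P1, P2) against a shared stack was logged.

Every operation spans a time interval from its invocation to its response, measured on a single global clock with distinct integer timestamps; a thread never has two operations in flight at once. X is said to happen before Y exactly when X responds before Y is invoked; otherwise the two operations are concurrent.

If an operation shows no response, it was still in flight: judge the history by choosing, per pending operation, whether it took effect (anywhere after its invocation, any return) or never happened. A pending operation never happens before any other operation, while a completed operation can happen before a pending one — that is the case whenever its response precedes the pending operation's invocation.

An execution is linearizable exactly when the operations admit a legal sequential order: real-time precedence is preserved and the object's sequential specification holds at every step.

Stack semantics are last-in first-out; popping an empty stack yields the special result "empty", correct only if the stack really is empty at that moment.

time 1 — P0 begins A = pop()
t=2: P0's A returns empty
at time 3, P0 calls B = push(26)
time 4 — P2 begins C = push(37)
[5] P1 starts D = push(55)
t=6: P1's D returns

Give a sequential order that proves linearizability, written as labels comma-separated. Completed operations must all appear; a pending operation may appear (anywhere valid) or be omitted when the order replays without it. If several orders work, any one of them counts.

after step 1 (A pop() → empty): stack <>
after step 2 (B push(26) (pending, included)): stack <26>
after step 3 (C push(37) (pending, included)): stack <26,37>
after step 4 (D push(55)): stack <26,37,55>

A, B, C, D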